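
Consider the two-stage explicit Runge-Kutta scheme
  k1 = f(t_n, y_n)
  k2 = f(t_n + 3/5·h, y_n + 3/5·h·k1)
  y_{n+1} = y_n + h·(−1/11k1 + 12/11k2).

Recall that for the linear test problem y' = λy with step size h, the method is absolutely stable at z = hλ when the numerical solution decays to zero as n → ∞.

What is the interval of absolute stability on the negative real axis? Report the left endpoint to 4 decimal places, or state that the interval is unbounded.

(-1.5278, 0).

Test eqn y'=λy, z=hλ:
  k1=λy_n ⇒ h·k1=z·y_n;  k2=λ(1+3/5z)y_n ⇒ h·k2=z(1+3/5z)y_n
  y_{n+1}/y_n = 1 − 1/11z + 12/11z(1+3/5z) = 1 + z + 36/55z²
  Hence R(z) = 1 + z + 36/55z².

Find x<0 with |R(x)|<1.
x=-1.78: |R|=1.2939
R=1: x+36/55x²=0 ⇒ x=−55/36=-1.5278; min R=1−1/(4·36/55)=0.6181>−1
Confirm numerically:
  x=-1.345: |R|=0.83909 <1
  x=-1.288: |R|=0.79785 <1
  x=-0.692: |R|=0.62144 <1
  x=-2.081: |R|=1.75355 >1
  x=-2.041: |R|=1.68563 >1
  x=-1.603: |R|=1.07893 >1
Stable set (-1.5278, 0).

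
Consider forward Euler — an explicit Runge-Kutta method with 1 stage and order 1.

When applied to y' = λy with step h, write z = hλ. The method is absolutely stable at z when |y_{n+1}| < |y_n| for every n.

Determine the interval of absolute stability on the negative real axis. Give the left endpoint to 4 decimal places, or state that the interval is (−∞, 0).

(-2.0000, 0).

Set f=λy, z=hλ:
  order 1, 1-stage ⇒ R(z)=1+z
  (e.g. R(-0.86)=0.14000, |R|=0.14000)

Need |R(x)|<1, x<0.
x=-0.86: |R|=0.1400
|R(-2.14)|=1.1400 |R(-1.62)|=0.6200 |R(-1.39)|=0.3900
Bisect:
  x_lo=-2.3467 |R|=1.3467  x_hi=-0.2791 |R|=0.7209
  mid=-1.31292 |R|=0.31292 →hi
  mid=-1.82981 |R|=0.82981 →hi
  mid=-2.08825 |R|=1.08825 →lo
  mid=-1.95903 |R|=0.95903 →hi
  mid=-2.02364 |R|=1.02364 →lo
  mid=-1.99134 |R|=0.99134 →hi
  mid=-2.00749 |R|=1.00749 →lo
  ...
  [-2.00004,-1.99992] ⇒ x*=-2.0000
Stable set (-2.0000, 0).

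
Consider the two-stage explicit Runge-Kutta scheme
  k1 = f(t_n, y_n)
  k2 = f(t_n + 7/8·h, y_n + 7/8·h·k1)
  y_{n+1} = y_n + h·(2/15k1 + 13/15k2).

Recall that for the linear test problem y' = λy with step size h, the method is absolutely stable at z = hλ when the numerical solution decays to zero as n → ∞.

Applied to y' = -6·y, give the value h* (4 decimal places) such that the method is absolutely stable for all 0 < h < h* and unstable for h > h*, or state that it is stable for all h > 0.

(-1.3187,0); λ=-6 ⇒ h* = (120/91)/6 = 0.2198.

Test eqn y'=λy, z=hλ:
  k1=λy_n ⇒ h·k1=z·y_n;  k2=λ(1+7/8z)y_n ⇒ h·k2=z(1+7/8z)y_n
  y_{n+1}/y_n = 1 + 2/15z + 13/15z(1+7/8z) = 1 + z + 91/120z²
  R(z) = 1 + z + 91/120z².

Boundary: |R(x)|=1, x<0.
x=-0.52: |R|=0.6851
R=1: x+91/120x²=0 ⇒ x=−120/91=-1.3187; min R=1−1/(4·91/120)=0.6703>−1
Confirm numerically:
  x=-1.132: |R|=0.83975 <1
  x=-0.749: |R|=0.67643 <1
  x=-0.548: |R|=0.67973 <1
  x=-1.899: |R|=1.83570 >1
  x=-1.624: |R|=1.37601 >1
Interval (-1.3187, 0).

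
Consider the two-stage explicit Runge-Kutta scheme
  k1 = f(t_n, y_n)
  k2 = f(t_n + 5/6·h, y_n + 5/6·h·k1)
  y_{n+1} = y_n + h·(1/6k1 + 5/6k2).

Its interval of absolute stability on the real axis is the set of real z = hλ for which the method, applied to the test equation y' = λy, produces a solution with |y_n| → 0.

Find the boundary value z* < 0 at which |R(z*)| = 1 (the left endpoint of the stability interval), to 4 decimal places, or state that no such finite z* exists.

left endpoint -1.4400.

On y'=λy, z=hλ:
  k1=λy_n ⇒ h·k1=z·y_n;  k2=λ(1+5/6z)y_n ⇒ h·k2=z(1+5/6z)y_n
  y_{n+1}/y_n = 1 + 1/6z + 5/6z(1+5/6z) = 1 + z + 25/36z²
  Hence R(z) = 1 + z + 25/36z².

Solve |R(x)|<1 on ℝ⁻.
x=-1.53: |R|=1.0956
R=1: x+25/36x²=0 ⇒ x=−36/25=-1.4400; min R=1−1/(4·25/36)=0.6400>−1
Confirm numerically:
  x=-1.265: |R|=0.84627 <1
  x=-0.868: |R|=0.65521 <1
  x=-0.790: |R|=0.64340 <1
  x=-0.638: |R|=0.64467 <1
  x=-1.977: |R|=1.73726 >1
  x=-1.917: |R|=1.63501 >1
  x=-1.847: |R|=1.52203 >1
Interval (-1.4400, 0).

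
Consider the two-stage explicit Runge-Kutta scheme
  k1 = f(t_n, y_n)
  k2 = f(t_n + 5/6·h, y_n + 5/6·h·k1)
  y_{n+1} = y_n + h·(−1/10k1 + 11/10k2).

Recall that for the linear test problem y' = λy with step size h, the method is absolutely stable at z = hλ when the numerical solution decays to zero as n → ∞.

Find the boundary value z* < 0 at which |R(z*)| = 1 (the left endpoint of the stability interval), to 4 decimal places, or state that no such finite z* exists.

left endpoint -1.0909.

On y'=λy, z=hλ:
  k1=λy_n ⇒ h·k1=z·y_n;  k2=λ(1+5/6z)y_n ⇒ h·k2=z(1+5/6z)y_n
  y_{n+1}/y_n = 1 − 1/10z + 11/10z(1+5/6z) = 1 + z + 11/12z²
  ⇒ R(z) = 1 + z + 11/12z².

Need |R(x)|<1, x<0.
x=-0.37: |R|=0.7555
R=1: x+11/12x²=0 ⇒ x=−12/11=-1.0909; min R=1−1/(4·11/12)=0.7273>−1
Confirm numerically:
  x=-0.975: |R|=0.89641 <1
  x=-0.622: |R|=0.73264 <1
  x=-0.578: |R|=0.72824 <1
  x=-0.475: |R|=0.73182 <1
  x=-1.350: |R|=1.32063 >1
  x=-1.181: |R|=1.09753 >1
Interval (-1.0909, 0).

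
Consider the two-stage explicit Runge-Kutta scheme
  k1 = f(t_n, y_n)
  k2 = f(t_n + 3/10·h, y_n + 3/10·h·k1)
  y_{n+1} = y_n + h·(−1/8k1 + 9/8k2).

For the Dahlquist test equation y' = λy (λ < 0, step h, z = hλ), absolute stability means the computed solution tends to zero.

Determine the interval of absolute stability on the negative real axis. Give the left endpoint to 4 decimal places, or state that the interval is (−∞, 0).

Test eqn y'=λy, z=hλ:
  k1=λy_n ⇒ h·k1=z·y_n;  k2=λ(1+3/10z)y_n ⇒ h·k2=z(1+3/10z)y_n
  y_{n+1}/y_n = 1 − 1/8z + 9/8z(1+3/10z) = 1 + z + 27/80z²
  R(z) = 1 + z + 27/80z².

Need |R(x)|<1, x<0.
x=-1.78: |R|=0.2893
R=1: x+27/80x²=0 ⇒ x=−80/27=-2.9630; min R=1−1/(4·27/80)=0.2593>−1
Confirm numerically:
  x=-1.719: |R|=0.27830 <1
  x=-1.601: |R|=0.26408 <1
  x=-1.501: |R|=0.25939 <1
  x=-1.222: |R|=0.28198 <1
  x=-3.505: |R|=1.64120 >1
  x=-3.067: |R|=1.10769 >1
Interval (-2.9630, 0).

z∈(-2.9630,0).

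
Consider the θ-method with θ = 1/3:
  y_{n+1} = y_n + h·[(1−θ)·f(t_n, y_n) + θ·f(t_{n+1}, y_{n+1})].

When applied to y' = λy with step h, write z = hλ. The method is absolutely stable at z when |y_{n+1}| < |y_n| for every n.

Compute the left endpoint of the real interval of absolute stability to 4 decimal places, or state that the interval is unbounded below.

On y'=λy, z=hλ:
  y_{n+1} = y_n + z·[2/3·y_n + 1/3·y_{n+1}] ⇒ (1 − 1/3z)y_{n+1} = (1 + 2/3z)y_n
  so R(z) = (1 + 2/3z)/(1 − 1/3z).

Solve |R(x)|<1 on ℝ⁻.
x=-0.44: |R|=0.6163
R=−1: 1+2/3x = −1+1/3x ⇒ -1/3x=2 ⇒ x=2/(-1/3)=-6.0000
Confirm numerically:
  x=-5.780: |R|=0.97494 <1
  x=-4.696: |R|=0.83056 <1
  x=-4.348: |R|=0.77518 <1
  x=-3.794: |R|=0.67530 <1
  x=-6.561: |R|=1.05868 >1
  x=-6.217: |R|=1.02354 >1
Stable set (-6.0000, 0).

z* = -6.0000.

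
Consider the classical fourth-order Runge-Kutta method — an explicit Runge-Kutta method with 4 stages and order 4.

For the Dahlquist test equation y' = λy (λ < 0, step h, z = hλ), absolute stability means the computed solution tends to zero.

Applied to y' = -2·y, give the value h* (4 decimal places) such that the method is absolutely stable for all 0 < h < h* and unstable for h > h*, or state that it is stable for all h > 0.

On y'=λy, z=hλ:
  order 4, 4-stage ⇒ R(z)=1+z+z^2/2+z^3/6+z^4/24
  (e.g. R(-1.31)=0.29608, |R|=0.29608)

Boundary: |R(x)|=1, x<0.
x=-1.31: |R|=0.2961
|R(-2.77)|=0.9772 |R(-1.26)|=0.3054 |R(-0.92)|=0.4033
Bisect:
  x_lo=-3.3681 |R|=2.2980  x_hi=-0.2093 |R|=0.8112
  mid=-1.78870 |R|=0.28373 →hi
  mid=-2.57841 |R|=0.73033 →hi
  mid=-2.97326 |R|=1.32241 →lo
  mid=-2.77584 |R|=0.98583 →hi
  mid=-2.87455 |R|=1.14312 →lo
  mid=-2.82519 |R|=1.06184 →lo
  mid=-2.80051 |R|=1.02319 →lo
  mid=-2.78817 |R|=1.00435 →lo
  ...
  [-2.78548,-2.78528] ⇒ x*=-2.7853
So |R|<1 on (-2.7853, 0).

(-2.7853,0); λ=-2 ⇒ h* = 1.3926.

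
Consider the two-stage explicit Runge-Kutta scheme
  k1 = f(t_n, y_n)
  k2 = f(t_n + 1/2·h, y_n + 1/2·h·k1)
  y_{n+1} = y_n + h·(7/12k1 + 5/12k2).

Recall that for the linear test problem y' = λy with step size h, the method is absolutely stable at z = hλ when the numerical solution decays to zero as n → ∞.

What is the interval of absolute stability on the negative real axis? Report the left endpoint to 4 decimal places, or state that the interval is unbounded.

On y'=λy, z=hλ:
  k1=λy_n ⇒ h·k1=z·y_n;  k2=λ(1+1/2z)y_n ⇒ h·k2=z(1+1/2z)y_n
  y_{n+1}/y_n = 1 + 7/12z + 5/12z(1+1/2z) = 1 + z + 5/24z²
  so R(z) = 1 + z + 5/24z².

Find x<0 with |R(x)|<1.
x=-1.1: |R|=0.1521
R=1: x+5/24x²=0 ⇒ x=−24/5=-4.8000; min R=1−1/(4·5/24)=-0.2000>−1
Confirm numerically:
  x=-3.609: |R|=0.10452 <1
  x=-2.782: |R|=0.16960 <1
  x=-2.753: |R|=0.17404 <1
  x=-5.349: |R|=1.61179 >1
  x=-5.014: |R|=1.22354 >1
  x=-4.873: |R|=1.07411 >1
Stable set (-4.8000, 0).

z∈(-4.8000,0).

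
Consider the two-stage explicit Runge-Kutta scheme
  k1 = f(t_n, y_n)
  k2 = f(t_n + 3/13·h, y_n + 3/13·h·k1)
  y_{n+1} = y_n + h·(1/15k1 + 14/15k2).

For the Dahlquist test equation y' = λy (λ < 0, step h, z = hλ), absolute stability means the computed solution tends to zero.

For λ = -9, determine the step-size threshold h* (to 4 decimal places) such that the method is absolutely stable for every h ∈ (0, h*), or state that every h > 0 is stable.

Test eqn y'=λy, z=hλ:
  k1=λy_n ⇒ h·k1=z·y_n;  k2=λ(1+3/13z)y_n ⇒ h·k2=z(1+3/13z)y_n
  y_{n+1}/y_n = 1 + 1/15z + 14/15z(1+3/13z) = 1 + z + 14/65z²
  ⇒ R(z) = 1 + z + 14/65z².

Find x<0 with |R(x)|<1.
x=-0.66: |R|=0.4338
R=1: x+14/65x²=0 ⇒ x=−65/14=-4.6429; min R=1−1/(4·14/65)=-0.1607>−1
Confirm numerically:
  x=-4.614: |R|=0.97132 <1
  x=-4.134: |R|=0.54691 <1
  x=-2.827: |R|=0.10566 <1
  x=-1.986: |R|=0.13648 <1
  x=-5.073: |R|=1.46999 >1
  x=-4.927: |R|=1.30153 >1
Stable set (-4.6429, 0).

(-4.6429,0); λ=-9 ⇒ h* = (65/14)/9 = 0.5159.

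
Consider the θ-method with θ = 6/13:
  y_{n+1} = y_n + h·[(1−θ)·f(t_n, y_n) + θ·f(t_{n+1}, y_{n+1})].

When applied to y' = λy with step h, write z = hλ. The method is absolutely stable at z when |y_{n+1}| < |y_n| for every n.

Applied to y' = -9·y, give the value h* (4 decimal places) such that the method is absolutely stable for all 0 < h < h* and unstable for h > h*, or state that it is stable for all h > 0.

Set f=λy, z=hλ:
  y_{n+1} = y_n + z·[7/13·y_n + 6/13·y_{n+1}] ⇒ (1 − 6/13z)y_{n+1} = (1 + 7/13z)y_n
  so R(z) = (1 + 7/13z)/(1 − 6/13z).

Find x<0 with |R(x)|<1.
x=-1.7: |R|=0.0474
R=−1: 1+7/13x = −1+6/13x ⇒ -1/13x=2 ⇒ x=2/(-1/13)=-26.0000
Confirm numerically:
  x=-21.446: |R|=0.96786 <1
  x=-17.721: |R|=0.93062 <1
  x=-13.907: |R|=0.87461 <1
  x=-13.405: |R|=0.86519 <1
  x=-26.474: |R|=1.00276 >1
  x=-26.377: |R|=1.00220 >1
  x=-26.109: |R|=1.00064 >1
So |R|<1 on (-26.0000, 0).

(-26.0000,0); λ=-9 ⇒ h* = (26)/9 = 2.8889.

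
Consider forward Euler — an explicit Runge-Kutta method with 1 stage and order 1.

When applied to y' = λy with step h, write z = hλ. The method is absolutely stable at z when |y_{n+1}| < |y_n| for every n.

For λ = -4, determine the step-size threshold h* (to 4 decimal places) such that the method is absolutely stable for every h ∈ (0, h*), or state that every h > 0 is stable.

With y'=λy (z=hλ):
  order 1, 1-stage ⇒ R(z)=1+z
  (e.g. R(-0.37)=0.63000, |R|=0.63000)

Find x<0 with |R(x)|<1.
x=-0.37: |R|=0.6300
|R(-2.2)|=1.2000 |R(-2.08)|=1.0800 |R(-1.07)|=0.0700
Bisect:
  x_lo=-2.5695 |R|=1.5695  x_hi=-0.3622 |R|=0.6378
  mid=-1.46583 |R|=0.46583 →hi
  mid=-2.01765 |R|=1.01765 →lo
  mid=-1.74174 |R|=0.74174 →hi
  mid=-1.87970 |R|=0.87970 →hi
  mid=-1.94867 |R|=0.94867 →hi
  mid=-1.98316 |R|=0.98316 →hi
  mid=-2.00041 |R|=1.00041 →lo
  mid=-1.99178 |R|=0.99178 →hi
  ...
  [-2.00000,-1.99987] ⇒ x*=-2.0000
Stable set (-2.0000, 0).

(-2.0000,0); λ=-4 ⇒ h* = 0.5000.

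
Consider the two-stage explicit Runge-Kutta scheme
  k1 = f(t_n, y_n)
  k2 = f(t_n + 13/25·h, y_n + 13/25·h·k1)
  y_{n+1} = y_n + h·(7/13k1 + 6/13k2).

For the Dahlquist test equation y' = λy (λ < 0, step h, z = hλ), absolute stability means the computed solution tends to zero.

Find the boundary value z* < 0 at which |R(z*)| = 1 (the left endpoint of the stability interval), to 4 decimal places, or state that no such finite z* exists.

With y'=λy (z=hλ):
  k1=λy_n ⇒ h·k1=z·y_n;  k2=λ(1+13/25z)y_n ⇒ h·k2=z(1+13/25z)y_n
  y_{n+1}/y_n = 1 + 7/13z + 6/13z(1+13/25z) = 1 + z + 6/25z²
  so R(z) = 1 + z + 6/25z².

Need |R(x)|<1, x<0.
x=-0.65: |R|=0.4514
R=1: x+6/25x²=0 ⇒ x=−25/6=-4.1667; min R=1−1/(4·6/25)=-0.0417>−1
Confirm numerically:
  x=-3.255: |R|=0.28781 <1
  x=-3.141: |R|=0.22681 <1
  x=-2.649: |R|=0.03513 <1
  x=-2.275: |R|=0.03285 <1
  x=-4.630: |R|=1.51486 >1
  x=-4.291: |R|=1.12804 >1
  x=-4.272: |R|=1.10800 >1
Stable set (-4.1667, 0).

left endpoint -4.1667.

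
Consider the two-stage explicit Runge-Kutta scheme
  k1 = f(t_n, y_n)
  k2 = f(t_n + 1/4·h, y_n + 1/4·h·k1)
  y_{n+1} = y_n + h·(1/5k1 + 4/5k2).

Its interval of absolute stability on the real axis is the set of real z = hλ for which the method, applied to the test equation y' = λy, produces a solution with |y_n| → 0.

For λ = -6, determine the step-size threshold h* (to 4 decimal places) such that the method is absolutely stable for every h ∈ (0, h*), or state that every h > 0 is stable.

With y'=λy (z=hλ):
  k1=λy_n ⇒ h·k1=z·y_n;  k2=λ(1+1/4z)y_n ⇒ h·k2=z(1+1/4z)y_n
  y_{n+1}/y_n = 1 + 1/5z + 4/5z(1+1/4z) = 1 + z + 1/5z²
  R(z) = 1 + z + 1/5z².

Solve |R(x)|<1 on ℝ⁻.
x=-1.1: |R|=0.1420
R=1: x+1/5x²=0 ⇒ x=−5=-5.0000; min R=1−1/(4·1/5)=-0.2500>−1
Confirm numerically:
  x=-3.603: |R|=0.00668 <1
  x=-3.452: |R|=0.06874 <1
  x=-2.525: |R|=0.24987 <1
  x=-5.482: |R|=1.52846 >1
  x=-5.427: |R|=1.46347 >1
  x=-5.179: |R|=1.18541 >1
So |R|<1 on (-5.0000, 0).

(-5.0000,0); λ=-6 ⇒ h* = (5)/6 = 0.8333.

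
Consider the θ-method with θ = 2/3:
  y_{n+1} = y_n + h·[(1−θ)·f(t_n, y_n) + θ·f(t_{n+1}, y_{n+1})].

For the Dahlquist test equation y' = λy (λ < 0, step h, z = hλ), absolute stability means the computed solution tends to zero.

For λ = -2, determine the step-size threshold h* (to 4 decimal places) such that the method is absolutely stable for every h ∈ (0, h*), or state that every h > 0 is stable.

interval (−∞, 0). Any h>0 works for λ=-2.

On y'=λy, z=hλ:
  y_{n+1} = y_n + z·[1/3·y_n + 2/3·y_{n+1}] ⇒ (1 − 2/3z)y_{n+1} = (1 + 1/3z)y_n
  Hence R(z) = (1 + 1/3z)/(1 − 2/3z).

Boundary: |R(x)|=1, x<0.
x=-1.17: |R|=0.3427
x=-2: |R|=0.1429
x=-10: |R|=0.3043
x=-100: |R|=0.4778
θ=2/3≥1/2 ⇒ |1+1/3x|<|1−2/3x| ∀x<0 ⇒ interval (−∞,0).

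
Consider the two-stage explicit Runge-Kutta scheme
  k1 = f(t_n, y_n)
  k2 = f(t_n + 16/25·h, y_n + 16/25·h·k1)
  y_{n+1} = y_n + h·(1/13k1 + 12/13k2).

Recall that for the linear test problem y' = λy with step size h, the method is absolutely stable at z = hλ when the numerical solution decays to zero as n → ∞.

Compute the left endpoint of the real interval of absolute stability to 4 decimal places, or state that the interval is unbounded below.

left endpoint -1.6927.

Set f=λy, z=hλ:
  k1=λy_n ⇒ h·k1=z·y_n;  k2=λ(1+16/25z)y_n ⇒ h·k2=z(1+16/25z)y_n
  y_{n+1}/y_n = 1 + 1/13z + 12/13z(1+16/25z) = 1 + z + 192/325z²
  R(z) = 1 + z + 192/325z².

Boundary: |R(x)|=1, x<0.
x=-1.1: |R|=0.6148
R=1: x+192/325x²=0 ⇒ x=−325/192=-1.6927; min R=1−1/(4·192/325)=0.5768>−1
Confirm numerically:
  x=-1.530: |R|=0.85293 <1
  x=-1.281: |R|=0.68843 <1
  x=-1.247: |R|=0.67165 <1
  x=-2.215: |R|=1.68345 >1
  x=-2.181: |R|=1.62915 >1
  x=-2.113: |R|=1.52465 >1
Interval (-1.6927, 0).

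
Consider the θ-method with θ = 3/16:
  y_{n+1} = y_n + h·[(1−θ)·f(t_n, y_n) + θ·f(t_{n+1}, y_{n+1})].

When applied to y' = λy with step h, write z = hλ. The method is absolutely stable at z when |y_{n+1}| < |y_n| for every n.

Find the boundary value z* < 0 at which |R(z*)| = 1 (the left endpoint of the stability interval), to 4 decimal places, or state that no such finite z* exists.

z* = -3.2000.

Set f=λy, z=hλ:
  y_{n+1} = y_n + z·[13/16·y_n + 3/16·y_{n+1}] ⇒ (1 − 3/16z)y_{n+1} = (1 + 13/16z)y_n
  so R(z) = (1 + 13/16z)/(1 − 3/16z).

Boundary: |R(x)|=1, x<0.
x=-1.53: |R|=0.1889
R=−1: 1+13/16x = −1+3/16x ⇒ -5/8x=2 ⇒ x=2/(-5/8)=-3.2000
Confirm numerically:
  x=-2.773: |R|=0.82442 <1
  x=-2.280: |R|=0.59720 <1
  x=-2.279: |R|=0.59671 <1
  x=-1.548: |R|=0.19977 <1
  x=-3.616: |R|=1.15495 >1
  x=-3.427: |R|=1.08637 >1
  x=-3.399: |R|=1.07596 >1
Interval (-3.2000, 0).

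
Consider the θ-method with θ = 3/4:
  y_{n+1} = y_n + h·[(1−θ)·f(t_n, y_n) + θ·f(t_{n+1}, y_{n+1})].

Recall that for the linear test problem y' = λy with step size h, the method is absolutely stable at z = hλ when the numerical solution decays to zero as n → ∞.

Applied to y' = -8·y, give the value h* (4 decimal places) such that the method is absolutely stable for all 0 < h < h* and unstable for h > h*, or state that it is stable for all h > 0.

unbounded; (−∞, 0). Any h>0 works for λ=-8.

Set f=λy, z=hλ:
  y_{n+1} = y_n + z·[1/4·y_n + 3/4·y_{n+1}] ⇒ (1 − 3/4z)y_{n+1} = (1 + 1/4z)y_n
  so R(z) = (1 + 1/4z)/(1 − 3/4z).

Find x<0 with |R(x)|<1.
x=-0.76: |R|=0.5159
x=-2: |R|=0.2000
x=-10: |R|=0.1765
x=-100: |R|=0.3158
θ=3/4≥1/2 ⇒ |1+1/4x|<|1−3/4x| ∀x<0 ⇒ stable on all of ℝ⁻.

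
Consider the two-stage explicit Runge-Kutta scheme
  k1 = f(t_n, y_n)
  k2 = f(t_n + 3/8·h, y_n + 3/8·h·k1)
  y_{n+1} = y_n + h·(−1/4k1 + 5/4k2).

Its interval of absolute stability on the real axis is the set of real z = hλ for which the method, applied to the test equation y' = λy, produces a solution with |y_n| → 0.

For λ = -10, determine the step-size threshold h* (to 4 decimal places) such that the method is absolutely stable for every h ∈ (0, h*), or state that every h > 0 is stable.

Test eqn y'=λy, z=hλ:
  k1=λy_n ⇒ h·k1=z·y_n;  k2=λ(1+3/8z)y_n ⇒ h·k2=z(1+3/8z)y_n
  y_{n+1}/y_n = 1 − 1/4z + 5/4z(1+3/8z) = 1 + z + 15/32z²
  ⇒ R(z) = 1 + z + 15/32z².

Find x<0 with |R(x)|<1.
x=-1.56: |R|=0.5808
R=1: x+15/32x²=0 ⇒ x=−32/15=-2.1333; min R=1−1/(4·15/32)=0.4667>−1
Confirm numerically:
  x=-1.820: |R|=0.73269 <1
  x=-1.170: |R|=0.47167 <1
  x=-0.937: |R|=0.47455 <1
  x=-0.905: |R|=0.47892 <1
  x=-2.562: |R|=1.51480 >1
  x=-2.418: |R|=1.32265 >1
  x=-2.284: |R|=1.16131 >1
Stable set (-2.1333, 0).

(-2.1333,0); λ=-10 ⇒ h* = (32/15)/10 = 0.2133.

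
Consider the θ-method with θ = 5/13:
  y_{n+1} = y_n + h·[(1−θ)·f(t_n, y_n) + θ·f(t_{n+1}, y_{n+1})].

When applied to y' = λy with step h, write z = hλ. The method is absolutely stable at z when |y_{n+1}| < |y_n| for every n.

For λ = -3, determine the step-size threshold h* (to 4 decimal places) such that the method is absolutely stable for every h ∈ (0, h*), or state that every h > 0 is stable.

(-8.6667,0); λ=-3 ⇒ h* = (26/3)/3 = 2.8889.

Test eqn y'=λy, z=hλ:
  y_{n+1} = y_n + z·[8/13·y_n + 5/13·y_{n+1}] ⇒ (1 − 5/13z)y_{n+1} = (1 + 8/13z)y_n
  Hence R(z) = (1 + 8/13z)/(1 − 5/13z).

Find x<0 with |R(x)|<1.
x=-1.66: |R|=0.0131
R=−1: 1+8/13x = −1+5/13x ⇒ -3/13x=2 ⇒ x=2/(-3/13)=-8.6667
Confirm numerically:
  x=-8.384: |R|=0.98456 <1
  x=-6.827: |R|=0.88291 <1
  x=-5.552: |R|=0.77076 <1
  x=-8.954: |R|=1.01492 >1
  x=-8.934: |R|=1.01391 >1
  x=-8.701: |R|=1.00182 >1
Interval (-8.6667, 0).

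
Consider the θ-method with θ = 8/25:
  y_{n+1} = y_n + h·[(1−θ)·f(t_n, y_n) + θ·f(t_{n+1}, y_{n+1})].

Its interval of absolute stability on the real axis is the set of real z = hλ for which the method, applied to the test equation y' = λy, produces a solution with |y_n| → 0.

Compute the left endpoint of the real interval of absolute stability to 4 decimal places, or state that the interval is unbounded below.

Set f=λy, z=hλ:
  y_{n+1} = y_n + z·[17/25·y_n + 8/25·y_{n+1}] ⇒ (1 − 8/25z)y_{n+1} = (1 + 17/25z)y_n
  so R(z) = (1 + 17/25z)/(1 − 8/25z).

Find x<0 with |R(x)|<1.
x=-1.16: |R|=0.1540
R=−1: 1+17/25x = −1+8/25x ⇒ -9/25x=2 ⇒ x=2/(-9/25)=-5.5556
Confirm numerically:
  x=-3.742: |R|=0.70289 <1
  x=-3.201: |R|=0.58127 <1
  x=-2.256: |R|=0.31017 <1
  x=-5.943: |R|=1.04807 >1
  x=-5.882: |R|=1.04077 >1
  x=-5.849: |R|=1.03679 >1
Stable set (-5.5556, 0).

left endpoint -5.5556.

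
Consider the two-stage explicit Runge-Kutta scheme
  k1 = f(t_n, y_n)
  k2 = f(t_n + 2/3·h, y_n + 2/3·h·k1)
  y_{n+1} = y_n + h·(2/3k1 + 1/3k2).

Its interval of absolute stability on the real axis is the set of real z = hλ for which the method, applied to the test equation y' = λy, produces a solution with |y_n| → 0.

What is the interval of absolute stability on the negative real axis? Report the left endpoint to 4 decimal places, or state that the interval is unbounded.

Set f=λy, z=hλ:
  k1=λy_n ⇒ h·k1=z·y_n;  k2=λ(1+2/3z)y_n ⇒ h·k2=z(1+2/3z)y_n
  y_{n+1}/y_n = 1 + 2/3z + 1/3z(1+2/3z) = 1 + z + 2/9z²
  Hence R(z) = 1 + z + 2/9z².

Boundary: |R(x)|=1, x<0.
x=-0.69: |R|=0.4158
R=1: x+2/9x²=0 ⇒ x=−9/2=-4.5000; min R=1−1/(4·2/9)=-0.1250>−1
Confirm numerically:
  x=-4.288: |R|=0.79799 <1
  x=-3.843: |R|=0.43892 <1
  x=-3.545: |R|=0.24767 <1
  x=-3.389: |R|=0.16329 <1
  x=-4.958: |R|=1.50461 >1
  x=-4.892: |R|=1.42615 >1
  x=-4.756: |R|=1.27056 >1
Stable set (-4.5000, 0).

z∈(-4.5000,0).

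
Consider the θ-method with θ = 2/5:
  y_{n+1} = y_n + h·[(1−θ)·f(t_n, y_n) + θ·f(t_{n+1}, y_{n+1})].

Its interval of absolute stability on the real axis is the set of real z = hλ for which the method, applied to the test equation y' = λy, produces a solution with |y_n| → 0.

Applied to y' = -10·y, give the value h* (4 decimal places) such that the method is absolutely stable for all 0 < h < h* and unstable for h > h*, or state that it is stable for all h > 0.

(-10.0000,0); λ=-10 ⇒ h* = (10)/10 = 1.0000.

With y'=λy (z=hλ):
  y_{n+1} = y_n + z·[3/5·y_n + 2/5·y_{n+1}] ⇒ (1 − 2/5z)y_{n+1} = (1 + 3/5z)y_n
  ⇒ R(z) = (1 + 3/5z)/(1 − 2/5z).

Find x<0 with |R(x)|<1.
x=-1.34: |R|=0.1276
R=−1: 1+3/5x = −1+2/5x ⇒ -1/5x=2 ⇒ x=2/(-1/5)=-10.0000
Confirm numerically:
  x=-8.426: |R|=0.92797 <1
  x=-8.162: |R|=0.91381 <1
  x=-5.534: |R|=0.72206 <1
  x=-5.172: |R|=0.68535 <1
  x=-10.371: |R|=1.01441 >1
  x=-10.234: |R|=1.00919 >1
So |R|<1 on (-10.0000, 0).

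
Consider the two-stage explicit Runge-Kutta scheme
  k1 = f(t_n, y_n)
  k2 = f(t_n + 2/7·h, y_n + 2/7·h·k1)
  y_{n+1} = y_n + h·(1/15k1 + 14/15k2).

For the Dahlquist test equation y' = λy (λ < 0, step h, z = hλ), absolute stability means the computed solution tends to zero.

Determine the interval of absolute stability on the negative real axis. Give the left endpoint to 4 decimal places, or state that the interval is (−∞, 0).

Test eqn y'=λy, z=hλ:
  k1=λy_n ⇒ h·k1=z·y_n;  k2=λ(1+2/7z)y_n ⇒ h·k2=z(1+2/7z)y_n
  y_{n+1}/y_n = 1 + 1/15z + 14/15z(1+2/7z) = 1 + z + 4/15z²
  so R(z) = 1 + z + 4/15z².

Boundary: |R(x)|=1, x<0.
x=-1.55: |R|=0.0907
R=1: x+4/15x²=0 ⇒ x=−15/4=-3.7500; min R=1−1/(4·4/15)=0.0625>−1
Confirm numerically:
  x=-3.637: |R|=0.89041 <1
  x=-3.212: |R|=0.53919 <1
  x=-1.970: |R|=0.06491 <1
  x=-1.623: |R|=0.07943 <1
  x=-4.051: |R|=1.32516 >1
  x=-4.040: |R|=1.31243 >1
  x=-3.798: |R|=1.04861 >1
Stable set (-3.7500, 0).

(-3.7500, 0).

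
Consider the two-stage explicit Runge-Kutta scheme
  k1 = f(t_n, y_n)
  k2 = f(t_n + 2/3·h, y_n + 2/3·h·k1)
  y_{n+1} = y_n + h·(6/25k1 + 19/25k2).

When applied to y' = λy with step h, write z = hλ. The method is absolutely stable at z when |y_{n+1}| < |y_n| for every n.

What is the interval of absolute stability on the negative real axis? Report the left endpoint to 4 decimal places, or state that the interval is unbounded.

z∈(-1.9737,0).

On y'=λy, z=hλ:
  k1=λy_n ⇒ h·k1=z·y_n;  k2=λ(1+2/3z)y_n ⇒ h·k2=z(1+2/3z)y_n
  y_{n+1}/y_n = 1 + 6/25z + 19/25z(1+2/3z) = 1 + z + 38/75z²
  ⇒ R(z) = 1 + z + 38/75z².

Solve |R(x)|<1 on ℝ⁻.
x=-1.38: |R|=0.5849
R=1: x+38/75x²=0 ⇒ x=−75/38=-1.9737; min R=1−1/(4·38/75)=0.5066>−1
Confirm numerically:
  x=-1.783: |R|=0.82774 <1
  x=-1.563: |R|=0.67477 <1
  x=-1.155: |R|=0.52091 <1
  x=-2.536: |R|=1.72252 >1
  x=-2.092: |R|=1.12541 >1
Stable set (-1.9737, 0).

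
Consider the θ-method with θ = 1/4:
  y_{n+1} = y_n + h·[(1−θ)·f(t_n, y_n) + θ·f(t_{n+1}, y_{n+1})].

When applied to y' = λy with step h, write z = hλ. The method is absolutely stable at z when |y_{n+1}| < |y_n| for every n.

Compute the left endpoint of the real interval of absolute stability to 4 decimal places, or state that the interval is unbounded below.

Test eqn y'=λy, z=hλ:
  y_{n+1} = y_n + z·[3/4·y_n + 1/4·y_{n+1}] ⇒ (1 − 1/4z)y_{n+1} = (1 + 3/4z)y_n
  so R(z) = (1 + 3/4z)/(1 − 1/4z).

Boundary: |R(x)|=1, x<0.
x=-0.83: |R|=0.3126
R=−1: 1+3/4x = −1+1/4x ⇒ -1/2x=2 ⇒ x=2/(-1/2)=-4.0000
Confirm numerically:
  x=-3.938: |R|=0.98438 <1
  x=-2.772: |R|=0.63733 <1
  x=-2.149: |R|=0.39795 <1
  x=-1.964: |R|=0.31724 <1
  x=-4.565: |R|=1.13193 >1
  x=-4.384: |R|=1.09160 >1
So |R|<1 on (-4.0000, 0).

left endpoint -4.0000.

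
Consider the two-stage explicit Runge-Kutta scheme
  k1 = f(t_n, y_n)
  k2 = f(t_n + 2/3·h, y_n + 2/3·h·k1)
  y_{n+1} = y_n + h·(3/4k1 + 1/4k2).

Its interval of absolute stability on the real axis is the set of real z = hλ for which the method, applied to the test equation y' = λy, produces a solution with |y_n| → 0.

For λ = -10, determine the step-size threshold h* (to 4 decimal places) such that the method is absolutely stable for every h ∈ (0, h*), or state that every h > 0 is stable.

On y'=λy, z=hλ:
  k1=λy_n ⇒ h·k1=z·y_n;  k2=λ(1+2/3z)y_n ⇒ h·k2=z(1+2/3z)y_n
  y_{n+1}/y_n = 1 + 3/4z + 1/4z(1+2/3z) = 1 + z + 1/6z²
  R(z) = 1 + z + 1/6z².

Boundary: |R(x)|=1, x<0.
x=-1.54: |R|=0.1447
R=1: x+1/6x²=0 ⇒ x=−6=-6.0000; min R=1−1/(4·1/6)=-0.5000>−1
Confirm numerically:
  x=-5.773: |R|=0.78159 <1
  x=-4.543: |R|=0.10319 <1
  x=-3.805: |R|=0.39200 <1
  x=-6.474: |R|=1.51145 >1
  x=-6.378: |R|=1.40181 >1
  x=-6.067: |R|=1.06775 >1
Stable set (-6.0000, 0).

(-6.0000,0); λ=-10 ⇒ h* = (6)/10 = 0.6000.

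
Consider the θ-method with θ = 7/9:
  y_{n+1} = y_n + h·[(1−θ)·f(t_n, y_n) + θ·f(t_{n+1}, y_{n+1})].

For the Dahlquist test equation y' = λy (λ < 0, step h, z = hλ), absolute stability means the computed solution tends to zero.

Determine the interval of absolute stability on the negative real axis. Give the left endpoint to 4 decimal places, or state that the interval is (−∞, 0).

interval (−∞, 0).

Test eqn y'=λy, z=hλ:
  y_{n+1} = y_n + z·[2/9·y_n + 7/9·y_{n+1}] ⇒ (1 − 7/9z)y_{n+1} = (1 + 2/9z)y_n
  so R(z) = (1 + 2/9z)/(1 − 7/9z).

Find x<0 with |R(x)|<1.
x=-0.41: |R|=0.6891
x=-2: |R|=0.2174
x=-10: |R|=0.1392
x=-100: |R|=0.2694
θ=7/9≥1/2 ⇒ |1+2/9x|<|1−7/9x| ∀x<0 ⇒ stable on all of ℝ⁻.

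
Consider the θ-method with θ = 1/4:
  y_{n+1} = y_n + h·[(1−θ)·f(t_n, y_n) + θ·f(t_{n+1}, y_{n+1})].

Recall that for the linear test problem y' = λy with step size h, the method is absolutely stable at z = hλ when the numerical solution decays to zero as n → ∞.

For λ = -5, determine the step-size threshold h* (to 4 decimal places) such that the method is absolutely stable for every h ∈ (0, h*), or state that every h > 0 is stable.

(-4.0000,0); λ=-5 ⇒ h* = (4)/5 = 0.8000.

On y'=λy, z=hλ:
  y_{n+1} = y_n + z·[3/4·y_n + 1/4·y_{n+1}] ⇒ (1 − 1/4z)y_{n+1} = (1 + 3/4z)y_n
  ⇒ R(z) = (1 + 3/4z)/(1 − 1/4z).

Find x<0 with |R(x)|<1.
x=-0.42: |R|=0.6199
R=−1: 1+3/4x = −1+1/4x ⇒ -1/2x=2 ⇒ x=2/(-1/2)=-4.0000
Confirm numerically:
  x=-3.555: |R|=0.88220 <1
  x=-2.937: |R|=0.69353 <1
  x=-2.539: |R|=0.55314 <1
  x=-1.761: |R|=0.22270 <1
  x=-4.598: |R|=1.13910 >1
  x=-4.309: |R|=1.07438 >1
Interval (-4.0000, 0).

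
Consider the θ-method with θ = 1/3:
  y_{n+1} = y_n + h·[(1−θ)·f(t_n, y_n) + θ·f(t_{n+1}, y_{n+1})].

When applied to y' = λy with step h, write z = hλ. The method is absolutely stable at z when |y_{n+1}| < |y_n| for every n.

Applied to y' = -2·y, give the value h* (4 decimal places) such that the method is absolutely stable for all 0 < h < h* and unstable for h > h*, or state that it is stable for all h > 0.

(-6.0000,0); λ=-2 ⇒ h* = (6)/2 = 3.0000.

On y'=λy, z=hλ:
  y_{n+1} = y_n + z·[2/3·y_n + 1/3·y_{n+1}] ⇒ (1 − 1/3z)y_{n+1} = (1 + 2/3z)y_n
  ⇒ R(z) = (1 + 2/3z)/(1 − 1/3z).

Find x<0 with |R(x)|<1.
x=-1.23: |R|=0.1277
R=−1: 1+2/3x = −1+1/3x ⇒ -1/3x=2 ⇒ x=2/(-1/3)=-6.0000
Confirm numerically:
  x=-5.932: |R|=0.99239 <1
  x=-4.851: |R|=0.85365 <1
  x=-3.748: |R|=0.66627 <1
  x=-2.714: |R|=0.42492 <1
  x=-6.595: |R|=1.06201 >1
  x=-6.508: |R|=1.05343 >1
  x=-6.054: |R|=1.00596 >1
Interval (-6.0000, 0).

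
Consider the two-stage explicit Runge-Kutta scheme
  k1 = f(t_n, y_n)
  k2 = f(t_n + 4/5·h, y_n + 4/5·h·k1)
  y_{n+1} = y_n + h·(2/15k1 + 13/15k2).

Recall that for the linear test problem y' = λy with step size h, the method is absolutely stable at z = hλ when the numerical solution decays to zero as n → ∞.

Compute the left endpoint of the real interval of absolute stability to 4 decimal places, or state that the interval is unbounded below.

left endpoint -1.4423.

On y'=λy, z=hλ:
  k1=λy_n ⇒ h·k1=z·y_n;  k2=λ(1+4/5z)y_n ⇒ h·k2=z(1+4/5z)y_n
  y_{n+1}/y_n = 1 + 2/15z + 13/15z(1+4/5z) = 1 + z + 52/75z²
  so R(z) = 1 + z + 52/75z².

Need |R(x)|<1, x<0.
x=-0.69: |R|=0.6401
R=1: x+52/75x²=0 ⇒ x=−75/52=-1.4423; min R=1−1/(4·52/75)=0.6394>−1
Confirm numerically:
  x=-1.200: |R|=0.79840 <1
  x=-1.005: |R|=0.69528 <1
  x=-0.850: |R|=0.65093 <1
  x=-1.844: |R|=1.51357 >1
  x=-1.781: |R|=1.41823 >1
  x=-1.720: |R|=1.33116 >1
Stable set (-1.4423, 0).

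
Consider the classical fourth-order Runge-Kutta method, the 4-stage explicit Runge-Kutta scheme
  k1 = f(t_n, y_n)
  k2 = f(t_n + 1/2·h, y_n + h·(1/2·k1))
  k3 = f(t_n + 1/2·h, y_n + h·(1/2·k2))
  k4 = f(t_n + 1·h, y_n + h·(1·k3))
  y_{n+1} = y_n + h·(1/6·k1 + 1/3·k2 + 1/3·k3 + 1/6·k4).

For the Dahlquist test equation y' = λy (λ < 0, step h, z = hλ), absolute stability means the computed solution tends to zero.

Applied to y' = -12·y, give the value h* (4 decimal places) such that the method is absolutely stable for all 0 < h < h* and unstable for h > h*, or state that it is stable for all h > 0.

(-2.7853,0); λ=-12 ⇒ h* = 0.2321.

With y'=λy (z=hλ):
  order 4, 4-stage ⇒ R(z)=1+z+z^2/2+z^3/6+z^4/24
  (e.g. R(-0.3)=0.74084, |R|=0.74084)

Need |R(x)|<1, x<0.
x=-0.3: |R|=0.7408
|R(-3.17)|=1.7528 |R(-1.89)|=0.3025 |R(-1.14)|=0.3332
Bisect:
  x_lo=-3.1590 |R|=1.7259  x_hi=-0.0930 |R|=0.9112
  mid=-1.62600 |R|=0.27070 →hi
  mid=-2.39250 |R|=0.55226 →hi
  mid=-2.77574 |R|=0.98570 →hi
  mid=-2.96737 |R|=1.31105 →lo
  mid=-2.87156 |R|=1.13804 →lo
  mid=-2.82365 |R|=1.05938 →lo
  mid=-2.79970 |R|=1.02193 →lo
  mid=-2.78772 |R|=1.00366 →lo
  mid=-2.78173 |R|=0.99464 →hi
  mid=-2.78473 |R|=0.99914 →hi
  ...
  [-2.78547,-2.78529] ⇒ x*=-2.7853
Interval (-2.7853, 0).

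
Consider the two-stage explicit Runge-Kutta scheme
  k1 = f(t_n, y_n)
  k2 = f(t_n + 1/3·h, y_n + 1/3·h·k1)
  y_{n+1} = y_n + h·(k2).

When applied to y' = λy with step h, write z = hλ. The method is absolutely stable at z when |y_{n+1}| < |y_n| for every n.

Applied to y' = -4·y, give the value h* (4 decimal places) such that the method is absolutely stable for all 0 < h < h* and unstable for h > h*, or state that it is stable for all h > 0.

Set f=λy, z=hλ:
  k1=λy_n ⇒ h·k1=z·y_n;  k2=λ(1+1/3z)y_n ⇒ h·k2=z(1+1/3z)y_n
  y_{n+1}/y_n = 1 + z(1+1/3z) = 1 + z + 1/3z²
  R(z) = 1 + z + 1/3z².

Need |R(x)|<1, x<0.
x=-1.29: |R|=0.2647
R=1: x+1/3x²=0 ⇒ x=−3=-3.0000; min R=1−1/(4·1/3)=0.2500>−1
Confirm numerically:
  x=-2.700: |R|=0.73000 <1
  x=-2.523: |R|=0.59884 <1
  x=-2.411: |R|=0.52664 <1
  x=-1.636: |R|=0.25617 <1
  x=-3.466: |R|=1.53839 >1
  x=-3.356: |R|=1.39825 >1
  x=-3.076: |R|=1.07793 >1
Stable set (-3.0000, 0).

(-3.0000,0); λ=-4 ⇒ h* = (3)/4 = 0.7500.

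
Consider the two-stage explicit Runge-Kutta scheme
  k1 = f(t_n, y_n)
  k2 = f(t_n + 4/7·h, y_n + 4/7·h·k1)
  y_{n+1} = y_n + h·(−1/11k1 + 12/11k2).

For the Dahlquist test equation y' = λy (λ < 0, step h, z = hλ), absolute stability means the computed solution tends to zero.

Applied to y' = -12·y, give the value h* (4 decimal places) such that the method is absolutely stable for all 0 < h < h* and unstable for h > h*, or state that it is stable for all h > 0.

(-1.6042,0); λ=-12 ⇒ h* = (77/48)/12 = 0.1337.

Test eqn y'=λy, z=hλ:
  k1=λy_n ⇒ h·k1=z·y_n;  k2=λ(1+4/7z)y_n ⇒ h·k2=z(1+4/7z)y_n
  y_{n+1}/y_n = 1 − 1/11z + 12/11z(1+4/7z) = 1 + z + 48/77z²
  Hence R(z) = 1 + z + 48/77z².

Find x<0 with |R(x)|<1.
x=-1.65: |R|=1.0471
R=1: x+48/77x²=0 ⇒ x=−77/48=-1.6042; min R=1−1/(4·48/77)=0.5990>−1
Confirm numerically:
  x=-1.352: |R|=0.78747 <1
  x=-1.070: |R|=0.64370 <1
  x=-0.930: |R|=0.60916 <1
  x=-0.733: |R|=0.60193 <1
  x=-1.785: |R|=1.20122 >1
  x=-1.706: |R|=1.10830 >1
Interval (-1.6042, 0).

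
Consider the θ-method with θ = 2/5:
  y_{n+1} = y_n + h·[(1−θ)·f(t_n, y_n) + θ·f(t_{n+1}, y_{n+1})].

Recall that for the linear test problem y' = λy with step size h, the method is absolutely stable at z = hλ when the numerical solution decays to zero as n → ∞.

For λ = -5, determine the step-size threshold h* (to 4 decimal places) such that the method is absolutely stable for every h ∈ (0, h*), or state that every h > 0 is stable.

Test eqn y'=λy, z=hλ:
  y_{n+1} = y_n + z·[3/5·y_n + 2/5·y_{n+1}] ⇒ (1 − 2/5z)y_{n+1} = (1 + 3/5z)y_n
  Hence R(z) = (1 + 3/5z)/(1 − 2/5z).

Find x<0 with |R(x)|<1.
x=-1.38: |R|=0.1108
R=−1: 1+3/5x = −1+2/5x ⇒ -1/5x=2 ⇒ x=2/(-1/5)=-10.0000
Confirm numerically:
  x=-6.881: |R|=0.83376 <1
  x=-6.391: |R|=0.79704 <1
  x=-5.325: |R|=0.70128 <1
  x=-4.173: |R|=0.56339 <1
  x=-10.434: |R|=1.01678 >1
  x=-10.202: |R|=1.00795 >1
Interval (-10.0000, 0).

(-10.0000,0); λ=-5 ⇒ h* = (10)/5 = 2.0000.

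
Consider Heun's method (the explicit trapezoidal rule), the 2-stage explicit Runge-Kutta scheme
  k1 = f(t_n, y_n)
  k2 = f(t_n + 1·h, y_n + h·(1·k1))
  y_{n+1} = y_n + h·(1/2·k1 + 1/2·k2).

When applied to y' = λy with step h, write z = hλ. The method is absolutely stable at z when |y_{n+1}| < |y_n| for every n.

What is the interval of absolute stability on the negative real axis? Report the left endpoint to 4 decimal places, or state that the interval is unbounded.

z∈(-2.0000,0).

Set f=λy, z=hλ:
  order 2, 2-stage ⇒ R(z)=1+z+z^2/2
  (e.g. R(-0.88)=0.50720, |R|=0.50720)

Find x<0 with |R(x)|<1.
x=-0.88: |R|=0.5072
|R(-2.27)|=1.3064 |R(-1.48)|=0.6152 |R(-0.83)|=0.5145
Bisect:
  x_lo=-2.4652 |R|=1.5734  x_hi=-0.2936 |R|=0.7495
  mid=-1.37942 |R|=0.57198 →hi
  mid=-1.92231 |R|=0.92533 →hi
  mid=-2.19376 |R|=1.21253 →lo
  mid=-2.05804 |R|=1.05972 →lo
  mid=-1.99017 |R|=0.99022 →hi
  mid=-2.02410 |R|=1.02440 →lo
  mid=-2.00714 |R|=1.00716 →lo
  mid=-1.99866 |R|=0.99866 →hi
  mid=-2.00290 |R|=1.00290 →lo
  ...
  [-2.00011,-1.99998] ⇒ x*=-2.0000
So |R|<1 on (-2.0000, 0).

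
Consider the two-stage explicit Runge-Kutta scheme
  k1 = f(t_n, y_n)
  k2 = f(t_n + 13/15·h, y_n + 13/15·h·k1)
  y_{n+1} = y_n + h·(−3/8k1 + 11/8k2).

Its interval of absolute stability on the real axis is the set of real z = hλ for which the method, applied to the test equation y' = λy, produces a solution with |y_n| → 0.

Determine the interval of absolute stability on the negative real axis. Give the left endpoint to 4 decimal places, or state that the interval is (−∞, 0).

(-0.8392, 0).

Set f=λy, z=hλ:
  k1=λy_n ⇒ h·k1=z·y_n;  k2=λ(1+13/15z)y_n ⇒ h·k2=z(1+13/15z)y_n
  y_{n+1}/y_n = 1 − 3/8z + 11/8z(1+13/15z) = 1 + z + 143/120z²
  ⇒ R(z) = 1 + z + 143/120z².

Boundary: |R(x)|=1, x<0.
x=-1.29: |R|=1.6931
R=1: x+143/120x²=0 ⇒ x=−120/143=-0.8392; min R=1−1/(4·143/120)=0.7902>−1
Confirm numerically:
  x=-0.649: |R|=0.85293 <1
  x=-0.621: |R|=0.83856 <1
  x=-0.493: |R|=0.79663 <1
  x=-1.345: |R|=1.81075 >1
  x=-1.296: |R|=1.70554 >1
  x=-0.923: |R|=1.09222 >1
Interval (-0.8392, 0).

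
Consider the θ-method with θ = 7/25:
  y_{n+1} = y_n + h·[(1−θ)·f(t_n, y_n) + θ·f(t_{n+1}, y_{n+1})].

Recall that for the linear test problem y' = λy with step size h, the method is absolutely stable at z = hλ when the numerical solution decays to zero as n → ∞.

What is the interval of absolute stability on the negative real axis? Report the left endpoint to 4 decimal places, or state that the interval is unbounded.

z∈(-4.5455,0).

Set f=λy, z=hλ:
  y_{n+1} = y_n + z·[18/25·y_n + 7/25·y_{n+1}] ⇒ (1 − 7/25z)y_{n+1} = (1 + 18/25z)y_n
  ⇒ R(z) = (1 + 18/25z)/(1 − 7/25z).

Boundary: |R(x)|=1, x<0.
x=-0.91: |R|=0.2748
R=−1: 1+18/25x = −1+7/25x ⇒ -11/25x=2 ⇒ x=2/(-11/25)=-4.5455
Confirm numerically:
  x=-4.470: |R|=0.98525 <1
  x=-3.264: |R|=0.70540 <1
  x=-2.568: |R|=0.49386 <1
  x=-2.086: |R|=0.31685 <1
  x=-5.092: |R|=1.09914 >1
  x=-5.048: |R|=1.09162 >1
  x=-4.749: |R|=1.03844 >1
Stable set (-4.5455, 0).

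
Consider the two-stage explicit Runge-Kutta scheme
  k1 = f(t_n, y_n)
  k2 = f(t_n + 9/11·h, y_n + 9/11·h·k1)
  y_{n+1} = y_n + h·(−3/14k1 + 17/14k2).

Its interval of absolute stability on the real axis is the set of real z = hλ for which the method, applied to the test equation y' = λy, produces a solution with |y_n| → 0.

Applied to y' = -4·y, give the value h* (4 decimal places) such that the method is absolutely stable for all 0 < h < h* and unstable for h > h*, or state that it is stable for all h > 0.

Test eqn y'=λy, z=hλ:
  k1=λy_n ⇒ h·k1=z·y_n;  k2=λ(1+9/11z)y_n ⇒ h·k2=z(1+9/11z)y_n
  y_{n+1}/y_n = 1 − 3/14z + 17/14z(1+9/11z) = 1 + z + 153/154z²
  so R(z) = 1 + z + 153/154z².

Find x<0 with |R(x)|<1.
x=-1.05: |R|=1.0453
R=1: x+153/154x²=0 ⇒ x=−154/153=-1.0065; min R=1−1/(4·153/154)=0.7484>−1
Confirm numerically:
  x=-0.916: |R|=0.91761 <1
  x=-0.854: |R|=0.87058 <1
  x=-0.758: |R|=0.81283 <1
  x=-0.628: |R|=0.76382 <1
  x=-1.515: |R|=1.76532 >1
  x=-1.434: |R|=1.60900 >1
  x=-1.059: |R|=1.05520 >1
So |R|<1 on (-1.0065, 0).

(-1.0065,0); λ=-4 ⇒ h* = (154/153)/4 = 0.2516.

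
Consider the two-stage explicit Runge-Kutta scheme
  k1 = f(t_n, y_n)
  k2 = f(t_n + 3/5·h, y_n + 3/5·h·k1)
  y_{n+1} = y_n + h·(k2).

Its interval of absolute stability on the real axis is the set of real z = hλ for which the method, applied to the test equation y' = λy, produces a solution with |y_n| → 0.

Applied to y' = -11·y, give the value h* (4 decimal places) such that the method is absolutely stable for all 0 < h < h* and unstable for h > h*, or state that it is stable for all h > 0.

With y'=λy (z=hλ):
  k1=λy_n ⇒ h·k1=z·y_n;  k2=λ(1+3/5z)y_n ⇒ h·k2=z(1+3/5z)y_n
  y_{n+1}/y_n = 1 + z(1+3/5z) = 1 + z + 3/5z²
  so R(z) = 1 + z + 3/5z².

Need |R(x)|<1, x<0.
x=-1.64: |R|=0.9738
R=1: x+3/5x²=0 ⇒ x=−5/3=-1.6667; min R=1−1/(4·3/5)=0.5833>−1
Confirm numerically:
  x=-1.508: |R|=0.85644 <1
  x=-1.207: |R|=0.66711 <1
  x=-1.071: |R|=0.61722 <1
  x=-0.684: |R|=0.59671 <1
  x=-2.057: |R|=1.48175 >1
  x=-1.803: |R|=1.14749 >1
  x=-1.759: |R|=1.09745 >1
Stable set (-1.6667, 0).

(-1.6667,0); λ=-11 ⇒ h* = (5/3)/11 = 0.1515.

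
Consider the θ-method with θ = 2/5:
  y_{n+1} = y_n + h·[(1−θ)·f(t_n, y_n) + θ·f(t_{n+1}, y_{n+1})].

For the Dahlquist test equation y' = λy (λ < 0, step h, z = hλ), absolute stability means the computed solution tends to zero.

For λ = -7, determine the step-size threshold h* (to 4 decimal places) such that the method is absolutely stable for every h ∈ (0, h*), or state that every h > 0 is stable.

On y'=λy, z=hλ:
  y_{n+1} = y_n + z·[3/5·y_n + 2/5·y_{n+1}] ⇒ (1 − 2/5z)y_{n+1} = (1 + 3/5z)y_n
  Hence R(z) = (1 + 3/5z)/(1 − 2/5z).

Solve |R(x)|<1 on ℝ⁻.
x=-1.41: |R|=0.0985
R=−1: 1+3/5x = −1+2/5x ⇒ -1/5x=2 ⇒ x=2/(-1/5)=-10.0000
Confirm numerically:
  x=-9.954: |R|=0.99815 <1
  x=-7.970: |R|=0.90306 <1
  x=-6.962: |R|=0.83946 <1
  x=-6.022: |R|=0.76660 <1
  x=-10.472: |R|=1.01819 >1
  x=-10.136: |R|=1.00538 >1
Stable set (-10.0000, 0).

(-10.0000,0); λ=-7 ⇒ h* = (10)/7 = 1.4286.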